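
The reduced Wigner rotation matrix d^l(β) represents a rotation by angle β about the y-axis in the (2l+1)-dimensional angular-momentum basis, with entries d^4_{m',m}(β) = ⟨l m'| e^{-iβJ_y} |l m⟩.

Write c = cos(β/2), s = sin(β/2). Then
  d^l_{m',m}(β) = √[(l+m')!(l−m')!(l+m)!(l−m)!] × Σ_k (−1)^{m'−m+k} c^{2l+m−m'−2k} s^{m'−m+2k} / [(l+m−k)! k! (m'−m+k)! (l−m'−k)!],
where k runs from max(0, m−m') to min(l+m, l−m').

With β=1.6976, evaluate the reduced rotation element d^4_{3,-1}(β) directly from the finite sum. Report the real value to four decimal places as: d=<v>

d^4_{3,-1}(β=1.6976) via Wigner's sum:
Half-angle: c=0.660884, s=0.750488. N=√(5040·1·6·120)=1904.940944
k∈{0,1} keeps every argument non-negative
  k=0: (−1)^4·1904.9409/(144)·0.6609^4·0.7505^4 = +0.800563
  k=1: (−1)^5·1904.9409/(240)·0.6609^2·0.7505^6 = -0.619417
d^4_{3,-1}(1.6976) = +0.800563 -0.619417 = +0.181146

d=0.1811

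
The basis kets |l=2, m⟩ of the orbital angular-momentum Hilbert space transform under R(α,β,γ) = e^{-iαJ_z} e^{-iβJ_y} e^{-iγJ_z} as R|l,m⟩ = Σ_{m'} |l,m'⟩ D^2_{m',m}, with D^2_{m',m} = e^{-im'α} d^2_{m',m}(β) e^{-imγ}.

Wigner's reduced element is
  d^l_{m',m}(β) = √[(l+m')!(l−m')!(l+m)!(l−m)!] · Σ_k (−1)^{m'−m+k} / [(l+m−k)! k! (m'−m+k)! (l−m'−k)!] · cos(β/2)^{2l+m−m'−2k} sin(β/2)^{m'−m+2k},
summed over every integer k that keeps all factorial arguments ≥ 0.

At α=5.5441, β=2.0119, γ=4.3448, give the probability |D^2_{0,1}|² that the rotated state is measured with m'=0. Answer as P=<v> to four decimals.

P=0.2236

D^2_{0,1}(5.5441,2.0119,4.3448) = e^{-i·0·5.5441}·d^2_{0,1}(2.0119)·e^{-i·1·4.3448}. Compute d first:
With c≡cos(β/2)=0.535286 and s≡sin(β/2)=0.844671, N=[2·2·6·1]^{1/2}=4.898979
Admissible k: 1..2 (factorial args all ≥0)
  k=1: (−1)^0·4.8990/(2)·0.5353^3·0.8447^1 = +0.317337
  k=2: (−1)^1·4.8990/(2)·0.5353^1·0.8447^3 = -0.790176
d^2_{0,1}(2.0119) = +0.317337 -0.790176 = -0.472839
|D^2_{0,1}|² = |d^2_{0,1}(β)|² = (-0.472839)² = 0.223577 (the z-rotation phases have unit modulus)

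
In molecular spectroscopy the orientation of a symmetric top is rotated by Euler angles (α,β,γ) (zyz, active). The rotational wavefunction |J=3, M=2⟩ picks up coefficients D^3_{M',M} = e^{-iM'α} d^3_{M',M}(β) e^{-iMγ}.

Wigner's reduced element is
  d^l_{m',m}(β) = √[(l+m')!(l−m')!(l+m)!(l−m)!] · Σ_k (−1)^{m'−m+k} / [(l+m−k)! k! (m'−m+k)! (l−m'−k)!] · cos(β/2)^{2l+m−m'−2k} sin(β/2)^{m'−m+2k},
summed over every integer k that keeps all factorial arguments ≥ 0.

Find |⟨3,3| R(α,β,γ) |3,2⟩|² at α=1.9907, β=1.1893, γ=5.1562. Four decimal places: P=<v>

Split into d^3_{3,2}(β=1.1893) × two z-phases.
With c≡cos(β/2)=0.828345 and s≡sin(β/2)=0.560219, N=[720·1·120·1]^{1/2}=293.938769
k: max(0,(2)−(3))=0 … min(3+(2),3−(3))=0
  k=0: (−1)^1·293.9388/(120)·0.8283^5·0.5602^1 = -0.535166
d^3_{3,2}(1.1893) = -0.535166
|D^3_{3,2}|² = |d^3_{3,2}(β)|² = (-0.535166)² = 0.286403 (the z-rotation phases have unit modulus)

P=0.2864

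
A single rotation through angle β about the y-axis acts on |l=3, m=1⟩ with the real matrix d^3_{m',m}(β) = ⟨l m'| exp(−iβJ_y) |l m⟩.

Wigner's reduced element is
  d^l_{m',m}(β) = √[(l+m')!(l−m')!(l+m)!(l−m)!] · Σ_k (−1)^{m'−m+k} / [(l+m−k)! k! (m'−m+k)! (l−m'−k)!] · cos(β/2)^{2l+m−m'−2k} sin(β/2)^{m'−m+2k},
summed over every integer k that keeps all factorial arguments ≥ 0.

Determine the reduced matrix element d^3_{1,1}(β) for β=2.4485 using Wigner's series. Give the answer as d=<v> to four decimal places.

d^3_{1,1}(β=2.4485) via Wigner's sum:
Half-angle: c=0.339651, s=0.940551. N=√(24·2·24·2)=48.000000
k: max(0,(1)−(1))=0 … min(3+(1),3−(1))=2
  k=0: (−1)^0·48.0000/(48)·0.3397^6·0.9406^0 = +0.001535
  k=1: (−1)^1·48.0000/(6)·0.3397^4·0.9406^2 = -0.094187
  k=2: (−1)^2·48.0000/(8)·0.3397^2·0.9406^4 = +0.541687
d^3_{1,1}(2.4485) = +0.001535 -0.094187 +0.541687 = +0.449036

d=0.4490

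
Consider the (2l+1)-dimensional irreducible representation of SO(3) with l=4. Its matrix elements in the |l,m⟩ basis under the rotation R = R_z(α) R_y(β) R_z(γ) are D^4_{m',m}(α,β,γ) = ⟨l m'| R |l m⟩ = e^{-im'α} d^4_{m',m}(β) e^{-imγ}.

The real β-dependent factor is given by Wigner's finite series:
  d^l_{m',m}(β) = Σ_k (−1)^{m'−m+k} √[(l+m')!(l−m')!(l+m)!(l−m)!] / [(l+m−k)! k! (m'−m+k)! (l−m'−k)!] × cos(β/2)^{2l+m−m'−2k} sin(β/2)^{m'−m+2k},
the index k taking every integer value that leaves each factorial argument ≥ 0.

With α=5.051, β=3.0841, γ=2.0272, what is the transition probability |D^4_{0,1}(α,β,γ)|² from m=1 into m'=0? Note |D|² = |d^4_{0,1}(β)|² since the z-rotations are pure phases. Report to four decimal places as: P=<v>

P=0.0163

Split into d^4_{0,1}(β=3.0841) × two z-phases.
Half-angle: c=0.028742, s=0.999587. N=√(24·24·120·6)=643.987578
k: max(0,(1)−(0))=1 … min(4+(1),4−(0))=4
  k=1: (−1)^0·643.9876/(144)·0.0287^7·0.9996^1 = +0.000000
  k=2: (−1)^1·643.9876/(24)·0.0287^5·0.9996^3 = -0.000001
  k=3: (−1)^2·643.9876/(24)·0.0287^3·0.9996^5 = +0.000636
  k=4: (−1)^3·643.9876/(144)·0.0287^1·0.9996^7 = -0.128168
d^4_{0,1}(3.0841) = +0.000000 -0.000001 +0.000636 -0.128168 = -0.127533
|D^4_{0,1}|² = |d^4_{0,1}(β)|² = (-0.127533)² = 0.016265 (the z-rotation phases have unit modulus)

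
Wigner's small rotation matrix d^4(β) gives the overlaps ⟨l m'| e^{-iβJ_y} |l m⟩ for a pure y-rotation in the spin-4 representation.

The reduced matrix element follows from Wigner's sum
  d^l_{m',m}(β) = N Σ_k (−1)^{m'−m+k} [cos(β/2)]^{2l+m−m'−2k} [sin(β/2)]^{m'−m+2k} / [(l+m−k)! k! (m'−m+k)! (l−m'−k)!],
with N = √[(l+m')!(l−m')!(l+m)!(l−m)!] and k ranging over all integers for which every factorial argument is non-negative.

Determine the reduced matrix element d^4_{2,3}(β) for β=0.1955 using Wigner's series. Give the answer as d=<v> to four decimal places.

d^4_{2,3}(β=0.1955) via Wigner's sum:
With c≡cos(β/2)=0.995226 and s≡sin(β/2)=0.097594, N=[720·2·5040·1]^{1/2}=2693.993318
k∈{1,2} keeps every argument non-negative
  k=1: (−1)^0·2693.9933/(720)·0.9952^7·0.0976^1 = +0.353136
  k=2: (−1)^1·2693.9933/(240)·0.9952^5·0.0976^3 = -0.010188
d^4_{2,3}(0.1955) = +0.353136 -0.010188 = +0.342948

d=0.3429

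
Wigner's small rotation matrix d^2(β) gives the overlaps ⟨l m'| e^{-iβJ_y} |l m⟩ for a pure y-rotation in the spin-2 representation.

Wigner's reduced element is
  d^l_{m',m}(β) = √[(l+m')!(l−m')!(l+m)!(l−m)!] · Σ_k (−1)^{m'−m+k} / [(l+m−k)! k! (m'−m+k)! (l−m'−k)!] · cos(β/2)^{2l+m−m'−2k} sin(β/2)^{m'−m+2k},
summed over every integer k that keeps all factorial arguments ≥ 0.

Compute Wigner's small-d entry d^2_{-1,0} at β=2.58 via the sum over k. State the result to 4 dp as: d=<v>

d=-0.5520

d^2_{-1,0}(β=2.58) via Wigner's sum:
Half-angle: c=0.277121, s=0.960835. N=√(1·6·2·2)=4.898979
k: max(0,(0)−(-1))=1 … min(2+(0),2−(-1))=2
  k=1: (−1)^0·4.8990/(2)·0.2771^3·0.9608^1 = +0.050088
  k=2: (−1)^1·4.8990/(2)·0.2771^1·0.9608^3 = -0.602132
d^2_{-1,0}(2.58) = +0.050088 -0.602132 = -0.552044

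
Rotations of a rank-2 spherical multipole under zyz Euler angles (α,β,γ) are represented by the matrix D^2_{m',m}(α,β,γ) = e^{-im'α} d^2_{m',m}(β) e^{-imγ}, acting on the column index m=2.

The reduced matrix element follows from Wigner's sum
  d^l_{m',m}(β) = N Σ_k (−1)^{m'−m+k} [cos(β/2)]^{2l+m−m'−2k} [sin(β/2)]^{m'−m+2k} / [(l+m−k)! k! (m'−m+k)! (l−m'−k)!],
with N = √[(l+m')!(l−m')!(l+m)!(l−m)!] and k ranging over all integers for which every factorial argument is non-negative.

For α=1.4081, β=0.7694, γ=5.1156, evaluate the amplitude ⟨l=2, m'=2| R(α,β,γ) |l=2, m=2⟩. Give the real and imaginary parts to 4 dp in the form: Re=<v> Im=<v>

Re=0.6544 Im=-0.3415

Split into d^2_{2,2}(β=0.7694) × two z-phases.
c=cos(0.7694/2)=0.926911, s=sin(0.7694/2)=0.375281; N=√[24·1·24·1]=24.000000
k∈{0} keeps every argument non-negative
  k=0: (−1)^0·24.0000/(24)·0.9269^4·0.3753^0 = +0.738163
d^2_{2,2}(0.7694) = +0.738163
D = (-0.947525-0.319681i)·(+0.738163)·(-0.692085+0.721816i) = +0.654396-0.341542i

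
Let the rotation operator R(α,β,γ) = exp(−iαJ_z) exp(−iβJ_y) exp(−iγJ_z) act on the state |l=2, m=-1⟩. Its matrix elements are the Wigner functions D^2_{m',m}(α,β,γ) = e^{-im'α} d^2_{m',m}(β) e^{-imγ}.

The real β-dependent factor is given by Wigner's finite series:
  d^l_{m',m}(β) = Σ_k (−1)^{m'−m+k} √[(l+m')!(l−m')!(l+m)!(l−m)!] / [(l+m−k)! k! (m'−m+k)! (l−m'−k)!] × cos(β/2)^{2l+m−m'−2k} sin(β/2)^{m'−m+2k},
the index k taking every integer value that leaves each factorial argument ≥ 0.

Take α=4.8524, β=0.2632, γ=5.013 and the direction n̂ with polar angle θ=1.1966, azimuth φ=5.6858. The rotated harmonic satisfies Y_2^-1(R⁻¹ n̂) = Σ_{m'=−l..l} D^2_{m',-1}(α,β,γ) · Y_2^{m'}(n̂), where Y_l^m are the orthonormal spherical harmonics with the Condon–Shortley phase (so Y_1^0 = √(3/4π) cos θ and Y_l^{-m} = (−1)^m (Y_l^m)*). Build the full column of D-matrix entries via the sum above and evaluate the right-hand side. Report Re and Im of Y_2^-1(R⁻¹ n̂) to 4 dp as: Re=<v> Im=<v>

Need the full column D^2_{m',-1} for m'=−2..2 at α=4.8524, β=0.2632, γ=5.013.
cos(β/2)=0.991353, sin(β/2)=0.131220
d^2_{-2,-1}: single k=1 term ⇒ +0.255692;  D = -0.140261+0.213788i
d^2_{-1,-1}: k∈[0..1] ⇒ +0.965859 -0.050767 = +0.915092;  D = -0.827688-0.390289i
d^2_{0,-1}: k∈[0..1] ⇒ -0.313157 +0.005487 = -0.307671;  D = -0.091102+0.293873i
d^2_{1,-1}: k∈[0..1] ⇒ +0.050767 -0.000296 = +0.050470;  D = +0.049821+0.008071i
d^2_{2,-1}: single k=0 term ⇒ -0.004480;  D = +0.000092-0.004479i
Y_2^{m'}(θ=1.1966,φ=5.6858) and Σ D·Y over m':
  (-0.1403+0.2138i)·(+0.1229+0.3113i)  (-0.8277-0.3903i)·(+0.2173+0.1478i)  (-0.0911+0.2939i)·(-0.1890+0.0000i)  (+0.0498+0.0081i)·(-0.2173+0.1478i)  (+0.0001-0.0045i)·(+0.1229-0.3113i)
Y_2^-1(R⁻¹ n̂) = -0.202146-0.275077i

Re=-0.2021 Im=-0.2751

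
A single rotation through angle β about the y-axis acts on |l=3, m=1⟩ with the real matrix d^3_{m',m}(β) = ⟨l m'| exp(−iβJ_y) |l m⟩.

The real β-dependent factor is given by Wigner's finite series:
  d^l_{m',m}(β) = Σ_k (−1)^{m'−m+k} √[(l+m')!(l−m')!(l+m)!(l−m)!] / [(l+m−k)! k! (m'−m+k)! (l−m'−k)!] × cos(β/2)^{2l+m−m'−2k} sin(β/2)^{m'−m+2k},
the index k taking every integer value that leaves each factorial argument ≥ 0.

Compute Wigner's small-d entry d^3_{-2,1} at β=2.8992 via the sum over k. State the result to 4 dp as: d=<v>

d=-0.3576

d^3_{-2,1}(β=2.8992) via Wigner's sum:
With c≡cos(β/2)=0.120900 and s≡sin(β/2)=0.992665, N=[1·120·24·2]^{1/2}=75.894664
k∈{3,4} keeps every argument non-negative
  k=3: (−1)^0·75.8947/(12)·0.1209^3·0.9927^3 = +0.010932
  k=4: (−1)^1·75.8947/(24)·0.1209^1·0.9927^5 = -0.368501
d^3_{-2,1}(2.8992) = +0.010932 -0.368501 = -0.357569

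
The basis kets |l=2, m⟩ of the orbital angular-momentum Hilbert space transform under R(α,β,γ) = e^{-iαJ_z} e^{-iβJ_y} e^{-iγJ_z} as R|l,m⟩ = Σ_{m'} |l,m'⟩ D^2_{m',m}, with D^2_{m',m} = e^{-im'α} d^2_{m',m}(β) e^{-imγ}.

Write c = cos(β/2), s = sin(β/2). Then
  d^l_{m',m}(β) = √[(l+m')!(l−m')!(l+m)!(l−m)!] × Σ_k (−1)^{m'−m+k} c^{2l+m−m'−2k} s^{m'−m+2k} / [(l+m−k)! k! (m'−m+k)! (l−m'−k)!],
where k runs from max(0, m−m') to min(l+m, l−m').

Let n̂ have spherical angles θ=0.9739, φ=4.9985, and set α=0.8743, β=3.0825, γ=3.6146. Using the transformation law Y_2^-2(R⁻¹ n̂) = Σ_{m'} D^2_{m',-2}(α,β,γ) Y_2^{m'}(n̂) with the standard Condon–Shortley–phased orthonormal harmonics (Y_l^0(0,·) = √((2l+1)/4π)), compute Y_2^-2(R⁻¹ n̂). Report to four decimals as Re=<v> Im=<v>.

Need the full column D^2_{m',-2} for m'=−2..2 at α=0.8743, β=3.0825, γ=3.6146.
cos(β/2)=0.029542, sin(β/2)=0.999564
d^2_{-2,-2}: single k=0 term ⇒ +0.000001;  D = -0.000001+0.000000i
d^2_{-1,-2}: single k=0 term ⇒ -0.000052;  D = +0.000013-0.000050i
d^2_{0,-2}: single k=0 term ⇒ +0.002136;  D = +0.001249+0.001732i
d^2_{1,-2}: single k=0 term ⇒ -0.059007;  D = -0.058855-0.004228i
d^2_{2,-2}: single k=0 term ⇒ +0.998255;  D = +0.693637-0.717900i
Y_2^{m'}(θ=0.9739,φ=4.9985) and Σ D·Y over m':
  (-0.0000+0.0000i)·(-0.2221+0.1431i)  (+0.0000-0.0000i)·(+0.1014+0.3445i)  (+0.0012+0.0017i)·(-0.0165+0.0000i)  (-0.0589-0.0042i)·(-0.1014+0.3445i)  (+0.6936-0.7179i)·(-0.2221-0.1431i)
Y_2^-2(R⁻¹ n̂) = -0.249388+0.040349i

Re=-0.2494 Im=0.0403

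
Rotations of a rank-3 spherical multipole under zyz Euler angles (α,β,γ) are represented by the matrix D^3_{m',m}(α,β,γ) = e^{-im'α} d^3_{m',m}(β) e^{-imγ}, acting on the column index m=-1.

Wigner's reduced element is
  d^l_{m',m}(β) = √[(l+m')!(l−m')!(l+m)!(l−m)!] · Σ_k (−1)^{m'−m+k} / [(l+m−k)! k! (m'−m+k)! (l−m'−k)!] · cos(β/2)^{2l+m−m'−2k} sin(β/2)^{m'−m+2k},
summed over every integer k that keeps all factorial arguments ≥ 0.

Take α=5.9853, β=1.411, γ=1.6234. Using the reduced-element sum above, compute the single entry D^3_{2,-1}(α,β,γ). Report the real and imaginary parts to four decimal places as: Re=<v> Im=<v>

Split into d^3_{2,-1}(β=1.411) × two z-phases.
With c≡cos(β/2)=0.761287 and s≡sin(β/2)=0.648415, N=[120·1·2·24]^{1/2}=75.894664
k: max(0,(-1)−(2))=0 … min(3+(-1),3−(2))=1
  k=0: (−1)^3·75.8947/(12)·0.7613^3·0.6484^3 = -0.760736
  k=1: (−1)^4·75.8947/(24)·0.7613^1·0.6484^5 = +0.275939
d^3_{2,-1}(1.411) = -0.760736 +0.275939 = -0.484798
Attach z-rotation phases: D = e^{-i(2)(5.9853)}·(-0.484798)·e^{-i(-1)(1.6234)} = +0.292765-0.386416i

Re=0.2928 Im=-0.3864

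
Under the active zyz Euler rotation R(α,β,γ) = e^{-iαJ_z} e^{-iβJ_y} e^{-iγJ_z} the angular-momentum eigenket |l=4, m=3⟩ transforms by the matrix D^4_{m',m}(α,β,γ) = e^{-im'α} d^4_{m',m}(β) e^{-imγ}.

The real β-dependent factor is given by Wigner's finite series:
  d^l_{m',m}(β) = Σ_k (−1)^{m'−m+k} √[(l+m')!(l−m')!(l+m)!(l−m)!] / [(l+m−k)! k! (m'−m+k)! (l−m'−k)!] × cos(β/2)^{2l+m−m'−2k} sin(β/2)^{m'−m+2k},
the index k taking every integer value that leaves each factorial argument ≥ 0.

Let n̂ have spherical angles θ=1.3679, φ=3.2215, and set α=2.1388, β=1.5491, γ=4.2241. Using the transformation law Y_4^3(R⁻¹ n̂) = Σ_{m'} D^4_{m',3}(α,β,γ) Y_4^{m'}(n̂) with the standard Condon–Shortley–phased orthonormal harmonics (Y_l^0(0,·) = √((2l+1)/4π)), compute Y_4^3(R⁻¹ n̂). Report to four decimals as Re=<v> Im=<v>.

Re=-0.2102 Im=0.3446

Need the full column D^4_{m',3} for m'=−4..4 at α=2.1388, β=1.5491, γ=4.2241.
cos(β/2)=0.714736, sin(β/2)=0.699395
d^4_{-4,3}: single k=7 term ⇒ +0.165480;  D = -0.092793+0.137015i
d^4_{-3,3}: k∈[6..7] ⇒ +0.418526 -0.057250 = +0.361276;  D = +0.361141+0.009856i
d^4_{-2,3}: k∈[5..6] ⇒ +0.685856 -0.218910 = +0.466946;  D = -0.240362-0.400331i
d^4_{-1,3}: k∈[4..5] ⇒ +0.826019 -0.474564 = +0.351455;  D = -0.156681+0.314598i
d^4_{0,3}: k∈[3..4] ⇒ +0.755020 -0.722956 = +0.032064;  D = +0.031884-0.003390i
d^4_{1,3}: k∈[2..3] ⇒ +0.517593 -0.826019 = -0.308427;  D = +0.192478+0.240996i
d^4_{2,3}: k∈[1..2] ⇒ +0.249348 -0.716275 = -0.466927;  D = +0.150801-0.441905i
d^4_{3,3}: k∈[0..1] ⇒ +0.068103 -0.456474 = -0.388371;  D = -0.377318+0.091994i
d^4_{4,3}: single k=0 term ⇒ -0.188489;  D = +0.136149+0.130352i
Y_4^{m'}(θ=1.3679,φ=3.2215) and Σ D·Y over m':
  (-0.0928+0.1370i)·(+0.3867-0.1280i)  (+0.3611+0.0099i)·(-0.2302+0.0563i)  (-0.2404-0.4003i)·(-0.2268+0.0366i)  (-0.1567+0.3146i)·(+0.2528-0.0202i)  (+0.0319-0.0034i)·(+0.1946+0.0000i)  (+0.1925+0.2410i)·(-0.2528-0.0202i)  (+0.1508-0.4419i)·(-0.2268-0.0366i)  (-0.3773+0.0920i)·(+0.2302+0.0563i)  (+0.1361+0.1304i)·(+0.3867+0.1280i)
Y_4^3(R⁻¹ n̂) = -0.210151+0.344624i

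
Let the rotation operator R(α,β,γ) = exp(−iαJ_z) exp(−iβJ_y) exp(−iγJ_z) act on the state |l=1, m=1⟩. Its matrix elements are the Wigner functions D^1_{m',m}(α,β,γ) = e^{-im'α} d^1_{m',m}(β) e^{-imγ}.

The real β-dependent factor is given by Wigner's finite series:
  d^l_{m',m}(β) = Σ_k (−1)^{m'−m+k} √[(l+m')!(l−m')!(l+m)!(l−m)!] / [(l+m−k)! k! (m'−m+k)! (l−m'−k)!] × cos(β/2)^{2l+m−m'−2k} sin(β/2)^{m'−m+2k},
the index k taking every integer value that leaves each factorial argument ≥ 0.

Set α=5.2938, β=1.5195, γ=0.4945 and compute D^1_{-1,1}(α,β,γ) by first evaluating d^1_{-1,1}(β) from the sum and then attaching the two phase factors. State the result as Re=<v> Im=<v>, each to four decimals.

Re=0.0412 Im=-0.4726

First d^1_{-1,1}(β=1.5195), then the phase factors e^{-i(-1)α} and e^{-i(1)γ}:
c=cos(1.5195/2)=0.725008, s=sin(1.5195/2)=0.688740; N=√[1·2·2·1]=2.000000
The bounds max(0,m−m')=2 and min(l+m,l−m')=2 give 1 term
  k=2: (−1)^0·2.0000/(2)·0.7250^0·0.6887^2 = +0.474363
d^1_{-1,1}(1.5195) = +0.474363
D = (+0.549204-0.835689i)·(+0.474363)·(+0.880206-0.474592i) = +0.041175-0.472573i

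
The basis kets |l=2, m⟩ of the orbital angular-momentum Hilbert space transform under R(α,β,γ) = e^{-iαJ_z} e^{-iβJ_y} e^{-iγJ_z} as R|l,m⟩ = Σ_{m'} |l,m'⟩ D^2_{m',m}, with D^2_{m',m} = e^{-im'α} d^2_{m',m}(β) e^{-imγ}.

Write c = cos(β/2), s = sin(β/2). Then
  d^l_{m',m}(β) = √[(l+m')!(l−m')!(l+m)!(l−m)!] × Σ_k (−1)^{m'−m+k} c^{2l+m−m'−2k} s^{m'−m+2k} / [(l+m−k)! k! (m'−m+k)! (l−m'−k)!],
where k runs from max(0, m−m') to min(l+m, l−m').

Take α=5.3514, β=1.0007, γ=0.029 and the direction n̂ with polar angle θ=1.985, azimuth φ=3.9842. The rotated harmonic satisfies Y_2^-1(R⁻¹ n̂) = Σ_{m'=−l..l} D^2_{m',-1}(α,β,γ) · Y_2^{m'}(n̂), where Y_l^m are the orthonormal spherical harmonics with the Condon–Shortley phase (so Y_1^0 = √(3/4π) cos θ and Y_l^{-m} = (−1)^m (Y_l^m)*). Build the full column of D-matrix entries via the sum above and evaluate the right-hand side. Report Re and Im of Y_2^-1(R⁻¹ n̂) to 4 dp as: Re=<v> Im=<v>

Need the full column D^2_{m',-1} for m'=−2..2 at α=5.3514, β=1.0007, γ=0.029.
cos(β/2)=0.877415, sin(β/2)=0.479733
d^2_{-2,-1}: single k=1 term ⇒ +0.648103;  D = -0.168977-0.625687i
d^2_{-1,-1}: k∈[0..1] ⇒ +0.592679 -0.531532 = +0.061147;  D = +0.037876-0.048004i
d^2_{0,-1}: k∈[0..1] ⇒ -0.793761 +0.237289 = -0.556471;  D = -0.556237-0.016135i
d^2_{1,-1}: k∈[0..1] ⇒ +0.531532 -0.052966 = +0.478566;  D = +0.274159+0.392253i
d^2_{2,-1}: single k=0 term ⇒ -0.193746;  D = +0.061272-0.183802i
Y_2^{m'}(θ=1.985,φ=3.9842) and Σ D·Y over m':
  (-0.1690-0.6257i)·(-0.0370-0.3216i)  (+0.0379-0.0480i)·(+0.1894-0.2124i)  (-0.5562-0.0161i)·(-0.1621+0.0000i)  (+0.2742+0.3923i)·(-0.1894-0.2124i)  (+0.0613-0.1838i)·(-0.0370+0.3216i)
Y_2^-1(R⁻¹ n̂) = -0.019565-0.043106i

Re=-0.0196 Im=-0.0431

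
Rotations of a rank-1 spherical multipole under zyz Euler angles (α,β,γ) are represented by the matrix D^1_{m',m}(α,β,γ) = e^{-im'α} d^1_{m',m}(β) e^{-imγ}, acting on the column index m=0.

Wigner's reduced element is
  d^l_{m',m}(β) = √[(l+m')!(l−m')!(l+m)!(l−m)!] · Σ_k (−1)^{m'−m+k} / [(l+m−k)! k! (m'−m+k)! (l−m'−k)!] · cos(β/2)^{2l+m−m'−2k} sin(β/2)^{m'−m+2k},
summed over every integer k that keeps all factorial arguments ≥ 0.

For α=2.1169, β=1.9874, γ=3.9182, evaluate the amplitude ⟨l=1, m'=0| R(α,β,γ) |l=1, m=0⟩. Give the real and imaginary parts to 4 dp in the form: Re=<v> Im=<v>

D^1_{0,0}(2.1169,1.9874,3.9182) = e^{-i·0·2.1169}·d^1_{0,0}(1.9874)·e^{-i·0·3.9182}. Compute d first:
c=cos(1.9874/2)=0.545593, s=sin(1.9874/2)=0.838050; N=√[1·1·1·1]=1.000000
The bounds max(0,m−m')=0 and min(l+m,l−m')=1 give 2 terms
  k=0: (−1)^0·1.0000/(1)·0.5456^2·0.8381^0 = +0.297672
  k=1: (−1)^1·1.0000/(1)·0.5456^0·0.8381^2 = -0.702328
d^1_{0,0}(1.9874) = +0.297672 -0.702328 = -0.404657
D = (+1.000000+0.000000i)·(-0.404657)·(+1.000000+0.000000i) = -0.404657+0.000000i

Re=-0.4047 Im=0.0000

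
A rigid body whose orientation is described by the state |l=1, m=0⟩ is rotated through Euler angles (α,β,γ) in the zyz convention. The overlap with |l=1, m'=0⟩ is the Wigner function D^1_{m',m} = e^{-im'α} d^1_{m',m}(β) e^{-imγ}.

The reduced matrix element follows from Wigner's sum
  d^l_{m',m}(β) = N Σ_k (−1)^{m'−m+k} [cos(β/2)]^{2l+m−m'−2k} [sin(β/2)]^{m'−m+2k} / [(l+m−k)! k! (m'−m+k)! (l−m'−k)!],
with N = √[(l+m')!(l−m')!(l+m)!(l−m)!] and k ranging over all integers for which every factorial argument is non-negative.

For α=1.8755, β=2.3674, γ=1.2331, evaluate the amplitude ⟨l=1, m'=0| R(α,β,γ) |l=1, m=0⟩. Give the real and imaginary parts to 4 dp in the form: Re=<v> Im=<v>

Re=-0.7150 Im=0.0000

D^1_{0,0}(1.8755,2.3674,1.2331) = e^{-i·0·1.8755}·d^1_{0,0}(2.3674)·e^{-i·0·1.2331}. Compute d first:
c=cos(2.3674/2)=0.377501, s=sin(2.3674/2)=0.926009; N=√[1·1·1·1]=1.000000
k: max(0,(0)−(0))=0 … min(1+(0),1−(0))=1
  k=0: (−1)^0·1.0000/(1)·0.3775^2·0.9260^0 = +0.142507
  k=1: (−1)^1·1.0000/(1)·0.3775^0·0.9260^2 = -0.857493
d^1_{0,0}(2.3674) = +0.142507 -0.857493 = -0.714986
Attach z-rotation phases: D = e^{-i(0)(1.8755)}·(-0.714986)·e^{-i(0)(1.2331)} = -0.714986+0.000000i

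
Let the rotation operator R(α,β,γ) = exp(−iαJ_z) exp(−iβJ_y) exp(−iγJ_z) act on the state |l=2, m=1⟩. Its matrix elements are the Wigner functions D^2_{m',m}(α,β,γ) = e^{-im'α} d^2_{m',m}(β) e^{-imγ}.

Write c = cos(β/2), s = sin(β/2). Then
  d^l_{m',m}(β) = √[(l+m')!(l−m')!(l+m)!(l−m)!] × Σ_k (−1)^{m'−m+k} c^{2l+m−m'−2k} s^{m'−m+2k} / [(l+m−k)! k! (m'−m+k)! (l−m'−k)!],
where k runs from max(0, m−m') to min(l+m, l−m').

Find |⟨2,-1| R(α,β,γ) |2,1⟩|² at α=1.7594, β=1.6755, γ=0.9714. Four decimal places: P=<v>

First d^2_{-1,1}(β=1.6755), then the phase factors e^{-i(-1)α} and e^{-i(1)γ}:
c=cos(1.6755/2)=0.669137, s=sin(1.6755/2)=0.743139; N=√[1·6·6·1]=6.000000
The bounds max(0,m−m')=2 and min(l+m,l−m')=3 give 2 terms
  k=2: (−1)^0·6.0000/(2)·0.6691^2·0.7431^2 = +0.741808
  k=3: (−1)^1·6.0000/(6)·0.6691^0·0.7431^4 = -0.304987
d^2_{-1,1}(1.6755) = +0.741808 -0.304987 = +0.436821
|D^2_{-1,1}|² = |d^2_{-1,1}(β)|² = (+0.436821)² = 0.190813 (the z-rotation phases have unit modulus)

P=0.1908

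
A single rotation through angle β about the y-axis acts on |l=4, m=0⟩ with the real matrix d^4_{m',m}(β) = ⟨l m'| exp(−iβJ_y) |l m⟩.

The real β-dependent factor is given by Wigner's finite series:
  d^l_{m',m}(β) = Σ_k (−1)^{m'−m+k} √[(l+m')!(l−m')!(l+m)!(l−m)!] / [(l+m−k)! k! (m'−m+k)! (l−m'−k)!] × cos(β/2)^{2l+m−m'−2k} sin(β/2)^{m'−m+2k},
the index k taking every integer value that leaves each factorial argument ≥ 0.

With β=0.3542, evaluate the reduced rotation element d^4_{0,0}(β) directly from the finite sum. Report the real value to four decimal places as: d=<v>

d^4_{0,0}(β=0.3542) via Wigner's sum:
c=cos(0.3542/2)=0.984359, s=sin(0.3542/2)=0.176176; N=√[24·24·24·24]=576.000000
k: max(0,(0)−(0))=0 … min(4+(0),4−(0))=4
  k=0: (−1)^0·576.0000/(576)·0.9844^8·0.1762^0 = +0.881510
  k=1: (−1)^1·576.0000/(36)·0.9844^6·0.1762^2 = -0.451786
  k=2: (−1)^2·576.0000/(16)·0.9844^4·0.1762^4 = +0.032561
  k=3: (−1)^3·576.0000/(36)·0.9844^2·0.1762^6 = -0.000464
  k=4: (−1)^4·576.0000/(576)·0.9844^0·0.1762^8 = +0.000001
d^4_{0,0}(0.3542) = +0.881510 -0.451786 +0.032561 -0.000464 +0.000001 = +0.461823

d=0.4618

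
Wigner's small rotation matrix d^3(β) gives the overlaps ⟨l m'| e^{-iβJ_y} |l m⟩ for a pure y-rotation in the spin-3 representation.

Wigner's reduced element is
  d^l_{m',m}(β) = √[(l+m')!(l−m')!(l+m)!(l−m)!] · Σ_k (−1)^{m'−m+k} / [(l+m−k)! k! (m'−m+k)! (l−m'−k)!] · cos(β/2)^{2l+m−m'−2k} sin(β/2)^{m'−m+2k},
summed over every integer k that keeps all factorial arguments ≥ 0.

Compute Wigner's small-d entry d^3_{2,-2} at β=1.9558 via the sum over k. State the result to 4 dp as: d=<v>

d=0.4131

d^3_{2,-2}(β=1.9558) via Wigner's sum:
c=cos(1.9558/2)=0.558765, s=sin(1.9558/2)=0.829326; N=√[120·1·1·120]=120.000000
Admissible k: 0..1 (factorial args all ≥0)
  k=0: (−1)^4·120.0000/(24)·0.5588^2·0.8293^4 = +0.738465
  k=1: (−1)^5·120.0000/(120)·0.5588^0·0.8293^6 = -0.325350
d^3_{2,-2}(1.9558) = +0.738465 -0.325350 = +0.413114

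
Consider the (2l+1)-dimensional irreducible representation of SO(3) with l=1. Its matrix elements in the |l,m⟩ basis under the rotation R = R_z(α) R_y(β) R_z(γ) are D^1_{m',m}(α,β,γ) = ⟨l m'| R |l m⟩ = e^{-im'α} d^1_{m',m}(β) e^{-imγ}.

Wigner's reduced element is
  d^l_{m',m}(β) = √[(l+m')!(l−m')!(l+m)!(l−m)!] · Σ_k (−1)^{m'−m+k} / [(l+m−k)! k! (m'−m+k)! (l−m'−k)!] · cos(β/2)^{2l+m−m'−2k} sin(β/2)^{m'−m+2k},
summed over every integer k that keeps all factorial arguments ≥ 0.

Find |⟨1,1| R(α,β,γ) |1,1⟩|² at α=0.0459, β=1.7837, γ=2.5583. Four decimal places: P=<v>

Split into d^1_{1,1}(β=1.7837) × two z-phases.
c=cos(1.7837/2)=0.627973, s=sin(1.7837/2)=0.778235; N=√[2·1·2·1]=2.000000
k: max(0,(1)−(1))=0 … min(1+(1),1−(1))=0
  k=0: (−1)^0·2.0000/(2)·0.6280^2·0.7782^0 = +0.394351
d^1_{1,1}(1.7837) = +0.394351
|D^1_{1,1}|² = |d^1_{1,1}(β)|² = (+0.394351)² = 0.155512 (the z-rotation phases have unit modulus)

P=0.1555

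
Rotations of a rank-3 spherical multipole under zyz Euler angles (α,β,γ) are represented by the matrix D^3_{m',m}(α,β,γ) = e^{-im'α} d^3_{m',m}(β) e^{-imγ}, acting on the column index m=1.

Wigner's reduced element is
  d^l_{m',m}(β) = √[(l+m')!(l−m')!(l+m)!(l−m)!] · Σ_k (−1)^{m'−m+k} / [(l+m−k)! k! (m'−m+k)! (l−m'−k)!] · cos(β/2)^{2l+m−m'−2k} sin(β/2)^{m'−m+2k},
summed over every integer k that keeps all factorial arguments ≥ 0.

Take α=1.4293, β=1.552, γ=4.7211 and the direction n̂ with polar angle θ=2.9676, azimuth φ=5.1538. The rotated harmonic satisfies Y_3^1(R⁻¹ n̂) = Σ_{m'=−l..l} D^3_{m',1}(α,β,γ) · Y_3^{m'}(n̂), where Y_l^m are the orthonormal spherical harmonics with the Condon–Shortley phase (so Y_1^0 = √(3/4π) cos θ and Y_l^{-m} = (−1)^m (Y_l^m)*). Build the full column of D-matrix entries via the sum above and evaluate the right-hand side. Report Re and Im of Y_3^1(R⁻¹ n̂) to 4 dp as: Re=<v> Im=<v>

Re=0.0291 Im=0.2750

Need the full column D^3_{m',1} for m'=−3..3 at α=1.4293, β=1.552, γ=4.7211.
cos(β/2)=0.713721, sin(β/2)=0.700430
d^3_{-3,1}: single k=4 term ⇒ +0.474856;  D = +0.430992-0.199334i
d^3_{-2,1}: k∈[3..4] ⇒ +0.790151 -0.380498 = +0.409652;  D = -0.117810-0.392347i
d^3_{-1,1}: k∈[2..4] ⇒ +0.763826 -0.980858 +0.118083 = -0.098948;  D = +0.097834-0.014807i
d^3_{0,1}: k∈[1..3] ⇒ +0.449363 -1.298350 +0.416815 = -0.432172;  D = -0.003765-0.432155i
d^3_{1,1}: k∈[0..2] ⇒ +0.132182 -1.018435 +0.735644 = -0.150610;  D = -0.149284-0.019940i
d^3_{2,1}: k∈[0..1] ⇒ -0.410211 +0.790151 = +0.379940;  D = +0.102909-0.365738i
d^3_{3,1}: single k=0 term ⇒ +0.493048;  D = -0.451041-0.199143i
Y_3^{m'}(θ=2.9676,φ=5.1538) and Σ D·Y over m':
  (+0.4310-0.1993i)·(-0.0021-0.0005i)  (-0.1178-0.3923i)·(+0.0192-0.0233i)  (+0.0978-0.0148i)·(+0.0920+0.1948i)  (-0.0038-0.4322i)·(-0.6800+0.0000i)  (-0.1493-0.0199i)·(-0.0920+0.1948i)  (+0.1029-0.3657i)·(+0.0192+0.0233i)  (-0.4510-0.1991i)·(+0.0021-0.0005i)
Y_3^1(R⁻¹ n̂) = +0.029101+0.274955i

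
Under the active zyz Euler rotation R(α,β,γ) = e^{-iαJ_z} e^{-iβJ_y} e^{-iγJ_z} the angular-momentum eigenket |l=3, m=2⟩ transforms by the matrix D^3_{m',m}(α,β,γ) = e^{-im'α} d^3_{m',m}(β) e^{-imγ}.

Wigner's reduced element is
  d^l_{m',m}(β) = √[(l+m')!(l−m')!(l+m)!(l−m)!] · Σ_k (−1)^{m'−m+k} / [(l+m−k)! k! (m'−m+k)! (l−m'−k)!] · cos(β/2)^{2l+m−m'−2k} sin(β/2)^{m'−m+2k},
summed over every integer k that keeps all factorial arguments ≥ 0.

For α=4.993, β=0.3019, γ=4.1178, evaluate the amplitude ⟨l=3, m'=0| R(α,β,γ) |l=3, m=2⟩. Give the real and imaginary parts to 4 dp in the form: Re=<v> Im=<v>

Re=-0.0430 Im=-0.1073

Split into d^3_{0,2}(β=0.3019) × two z-phases.
c=cos(0.3019/2)=0.988629, s=sin(0.3019/2)=0.150377; N=√[6·6·120·1]=65.726707
k: max(0,(2)−(0))=2 … min(3+(2),3−(0))=3
  k=2: (−1)^0·65.7267/(12)·0.9886^4·0.1504^2 = +0.118320
  k=3: (−1)^1·65.7267/(12)·0.9886^2·0.1504^4 = -0.002738
d^3_{0,2}(0.3019) = +0.118320 -0.002738 = +0.115583
Attach z-rotation phases: D = e^{-i(0)(4.993)}·(+0.115583)·e^{-i(2)(4.1178)} = -0.043046-0.107268i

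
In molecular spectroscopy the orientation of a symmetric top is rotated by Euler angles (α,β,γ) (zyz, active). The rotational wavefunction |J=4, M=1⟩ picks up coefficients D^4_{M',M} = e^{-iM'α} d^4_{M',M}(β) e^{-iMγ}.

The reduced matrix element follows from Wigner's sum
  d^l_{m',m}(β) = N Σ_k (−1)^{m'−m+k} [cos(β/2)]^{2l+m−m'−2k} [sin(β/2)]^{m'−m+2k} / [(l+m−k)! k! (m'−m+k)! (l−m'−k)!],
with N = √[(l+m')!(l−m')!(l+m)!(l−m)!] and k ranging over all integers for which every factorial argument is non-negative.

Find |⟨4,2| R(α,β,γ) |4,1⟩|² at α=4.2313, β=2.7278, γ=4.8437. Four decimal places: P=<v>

First d^4_{2,1}(β=2.7278), then the phase factors e^{-i(2)α} and e^{-i(1)γ}:
Half-angle: c=0.205423, s=0.978673. N=√(720·2·120·6)=1018.233765
k: max(0,(1)−(2))=0 … min(4+(1),4−(2))=2
  k=0: (−1)^1·1018.2338/(240)·0.2054^7·0.9787^1 = -0.000064
  k=1: (−1)^2·1018.2338/(48)·0.2054^5·0.9787^3 = +0.007274
  k=2: (−1)^3·1018.2338/(72)·0.2054^3·0.9787^5 = -0.110066
d^4_{2,1}(2.7278) = -0.000064 +0.007274 -0.110066 = -0.102856
|D^4_{2,1}|² = |d^4_{2,1}(β)|² = (-0.102856)² = 0.010579 (the z-rotation phases have unit modulus)

P=0.0106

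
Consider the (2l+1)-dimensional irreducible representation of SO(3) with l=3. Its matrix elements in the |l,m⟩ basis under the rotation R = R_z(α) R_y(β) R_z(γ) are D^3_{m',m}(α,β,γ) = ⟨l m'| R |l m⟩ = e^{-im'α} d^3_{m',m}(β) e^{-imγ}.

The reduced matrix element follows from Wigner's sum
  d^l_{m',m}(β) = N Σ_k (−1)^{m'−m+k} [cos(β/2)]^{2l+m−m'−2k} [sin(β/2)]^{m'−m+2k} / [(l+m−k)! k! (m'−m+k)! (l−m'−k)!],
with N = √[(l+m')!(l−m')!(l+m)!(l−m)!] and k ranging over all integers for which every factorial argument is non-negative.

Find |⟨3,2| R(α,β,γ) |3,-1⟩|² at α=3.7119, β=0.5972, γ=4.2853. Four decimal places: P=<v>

First d^3_{2,-1}(β=0.5972), then the phase factors e^{-i(2)α} and e^{-i(-1)γ}:
Half-angle: c=0.955749, s=0.294182. N=√(120·1·2·24)=75.894664
The bounds max(0,m−m')=0 and min(l+m,l−m')=1 give 2 terms
  k=0: (−1)^3·75.8947/(12)·0.9557^3·0.2942^3 = -0.140576
  k=1: (−1)^4·75.8947/(24)·0.9557^1·0.2942^5 = +0.006659
d^3_{2,-1}(0.5972) = -0.140576 +0.006659 = -0.133917
|D^3_{2,-1}|² = |d^3_{2,-1}(β)|² = (-0.133917)² = 0.017934 (the z-rotation phases have unit modulus)

P=0.0179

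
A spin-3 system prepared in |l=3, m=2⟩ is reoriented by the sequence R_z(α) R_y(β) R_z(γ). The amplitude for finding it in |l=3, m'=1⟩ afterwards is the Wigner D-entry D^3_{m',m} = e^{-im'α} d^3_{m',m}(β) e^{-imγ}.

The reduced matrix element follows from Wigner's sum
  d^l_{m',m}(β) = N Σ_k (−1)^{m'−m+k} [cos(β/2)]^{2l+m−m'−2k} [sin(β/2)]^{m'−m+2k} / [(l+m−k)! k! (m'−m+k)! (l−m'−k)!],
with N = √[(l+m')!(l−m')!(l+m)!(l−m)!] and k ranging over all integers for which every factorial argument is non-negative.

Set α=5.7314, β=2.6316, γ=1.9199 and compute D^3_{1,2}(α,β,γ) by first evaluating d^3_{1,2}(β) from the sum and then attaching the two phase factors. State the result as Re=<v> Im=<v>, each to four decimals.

Re=0.0879 Im=-0.0130

First d^3_{1,2}(β=2.6316), then the phase factors e^{-i(1)α} and e^{-i(2)γ}:
With c≡cos(β/2)=0.252242 and s≡sin(β/2)=0.967664, N=[24·2·120·1]^{1/2}=75.894664
The bounds max(0,m−m')=1 and min(l+m,l−m')=2 give 2 terms
  k=1: (−1)^0·75.8947/(24)·0.2522^5·0.9677^1 = +0.003125
  k=2: (−1)^1·75.8947/(12)·0.2522^3·0.9677^3 = -0.091972
d^3_{1,2}(2.6316) = +0.003125 -0.091972 = -0.088847
Phases: e^{-i·(1)·5.7314}=+0.851590+0.524208i, e^{-i·(2)·1.9199}=-0.765996+0.642846i ⇒ D=+0.087897-0.012963i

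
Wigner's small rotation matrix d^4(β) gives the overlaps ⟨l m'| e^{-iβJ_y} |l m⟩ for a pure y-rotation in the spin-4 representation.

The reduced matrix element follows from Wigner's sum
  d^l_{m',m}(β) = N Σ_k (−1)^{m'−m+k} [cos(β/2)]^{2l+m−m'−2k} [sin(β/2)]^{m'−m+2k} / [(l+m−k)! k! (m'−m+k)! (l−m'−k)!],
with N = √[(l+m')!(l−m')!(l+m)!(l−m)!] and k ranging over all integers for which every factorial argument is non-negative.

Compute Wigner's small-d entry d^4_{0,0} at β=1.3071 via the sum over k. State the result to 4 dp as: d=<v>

d^4_{0,0}(β=1.3071) via Wigner's sum:
With c≡cos(β/2)=0.793930 and s≡sin(β/2)=0.608009, N=[24·24·24·24]^{1/2}=576.000000
k∈{0,1,2,3,4} keeps every argument non-negative
  k=0: (−1)^0·576.0000/(576)·0.7939^8·0.6080^0 = +0.157855
  k=1: (−1)^1·576.0000/(36)·0.7939^6·0.6080^2 = -1.481269
  k=2: (−1)^2·576.0000/(16)·0.7939^4·0.6080^4 = +1.954660
  k=3: (−1)^3·576.0000/(36)·0.7939^2·0.6080^6 = -0.509499
  k=4: (−1)^4·576.0000/(576)·0.7939^0·0.6080^8 = +0.018676
d^4_{0,0}(1.3071) = +0.157855 -1.481269 +1.954660 -0.509499 +0.018676 = +0.140423

d=0.1404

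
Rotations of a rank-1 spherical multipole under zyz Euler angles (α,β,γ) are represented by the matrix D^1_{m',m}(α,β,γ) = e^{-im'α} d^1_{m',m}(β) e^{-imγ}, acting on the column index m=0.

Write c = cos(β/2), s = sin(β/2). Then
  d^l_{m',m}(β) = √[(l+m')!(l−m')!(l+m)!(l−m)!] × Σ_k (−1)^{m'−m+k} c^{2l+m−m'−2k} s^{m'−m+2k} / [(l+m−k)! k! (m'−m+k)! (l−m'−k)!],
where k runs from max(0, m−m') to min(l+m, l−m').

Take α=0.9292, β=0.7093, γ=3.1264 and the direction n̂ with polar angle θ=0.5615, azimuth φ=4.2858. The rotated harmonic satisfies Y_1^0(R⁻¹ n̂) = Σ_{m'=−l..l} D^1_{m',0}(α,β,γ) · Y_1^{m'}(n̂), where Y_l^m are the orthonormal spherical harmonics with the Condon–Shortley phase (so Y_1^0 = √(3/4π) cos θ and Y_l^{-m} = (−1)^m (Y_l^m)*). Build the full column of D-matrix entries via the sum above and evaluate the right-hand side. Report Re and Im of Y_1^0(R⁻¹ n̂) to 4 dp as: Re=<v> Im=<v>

Re=0.1483 Im=0.0000

Need the full column D^1_{m',0} for m'=−1..1 at α=0.9292, β=0.7093, γ=3.1264.
cos(β/2)=0.937768, sin(β/2)=0.347262
d^1_{-1,0}: single k=1 term ⇒ +0.460541;  D = +0.275622+0.368958i
d^1_{0,0}: k∈[0..1] ⇒ +0.879409 -0.120591 = +0.758818;  D = +0.758818+0.000000i
d^1_{1,0}: single k=0 term ⇒ -0.460541;  D = -0.275622+0.368958i
Y_1^{m'}(θ=0.5615,φ=4.2858) and Σ D·Y over m':
  (+0.2756+0.3690i)·(-0.0761+0.1675i)  (+0.7588+0.0000i)·(+0.4136+0.0000i)  (-0.2756+0.3690i)·(+0.0761+0.1675i)
Y_1^0(R⁻¹ n̂) = +0.148292+0.000000i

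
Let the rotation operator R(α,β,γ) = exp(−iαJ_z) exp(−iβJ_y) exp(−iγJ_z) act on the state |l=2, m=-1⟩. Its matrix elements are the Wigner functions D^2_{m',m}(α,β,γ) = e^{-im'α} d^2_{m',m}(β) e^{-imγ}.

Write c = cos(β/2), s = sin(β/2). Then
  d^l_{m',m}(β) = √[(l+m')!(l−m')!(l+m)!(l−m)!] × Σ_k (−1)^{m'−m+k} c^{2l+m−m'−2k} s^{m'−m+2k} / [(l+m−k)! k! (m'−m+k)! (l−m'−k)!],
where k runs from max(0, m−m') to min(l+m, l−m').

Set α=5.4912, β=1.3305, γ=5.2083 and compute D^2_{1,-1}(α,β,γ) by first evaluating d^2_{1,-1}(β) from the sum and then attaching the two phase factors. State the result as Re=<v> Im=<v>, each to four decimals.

D^2_{1,-1}(5.4912,1.3305,5.2083) = e^{-i·1·5.4912}·d^2_{1,-1}(1.3305)·e^{-i·-1·5.2083}. Compute d first:
c=cos(1.3305/2)=0.786762, s=sin(1.3305/2)=0.617256; N=√[6·1·1·6]=6.000000
Admissible k: 0..1 (factorial args all ≥0)
  k=0: (−1)^2·6.0000/(2)·0.7868^2·0.6173^2 = +0.707520
  k=1: (−1)^3·6.0000/(6)·0.7868^0·0.6173^4 = -0.145165
d^2_{1,-1}(1.3305) = +0.707520 -0.145165 = +0.562356
Attach z-rotation phases: D = e^{-i(1)(5.4912)}·(+0.562356)·e^{-i(-1)(5.2083)} = +0.540002-0.156977i

Re=0.5400 Im=-0.1570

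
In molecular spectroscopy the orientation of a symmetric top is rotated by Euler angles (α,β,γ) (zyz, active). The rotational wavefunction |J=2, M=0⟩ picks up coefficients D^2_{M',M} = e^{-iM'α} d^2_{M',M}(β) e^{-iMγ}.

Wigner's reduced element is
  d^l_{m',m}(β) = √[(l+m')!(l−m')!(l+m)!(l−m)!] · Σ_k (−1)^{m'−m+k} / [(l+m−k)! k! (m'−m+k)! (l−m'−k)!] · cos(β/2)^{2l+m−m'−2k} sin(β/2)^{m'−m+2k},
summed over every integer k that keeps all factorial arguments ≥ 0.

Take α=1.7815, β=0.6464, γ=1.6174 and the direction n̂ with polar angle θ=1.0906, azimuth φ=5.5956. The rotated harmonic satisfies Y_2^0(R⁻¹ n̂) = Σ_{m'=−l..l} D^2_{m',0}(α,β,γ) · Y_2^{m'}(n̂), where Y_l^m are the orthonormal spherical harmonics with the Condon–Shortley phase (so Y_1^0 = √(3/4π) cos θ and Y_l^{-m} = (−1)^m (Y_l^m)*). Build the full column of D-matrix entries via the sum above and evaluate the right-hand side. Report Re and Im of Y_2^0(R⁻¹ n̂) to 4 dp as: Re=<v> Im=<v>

Need the full column D^2_{m',0} for m'=−2..2 at α=1.7815, β=0.6464, γ=1.6174.
cos(β/2)=0.948224, sin(β/2)=0.317602
d^2_{-2,0}: single k=2 term ⇒ +0.222160;  D = -0.202724-0.090873i
d^2_{-1,0}: k∈[1..2] ⇒ +0.663273 -0.074411 = +0.588862;  D = -0.123159+0.575838i
d^2_{0,0}: k∈[0..2] ⇒ +0.808432 -0.362785 +0.010175 = +0.455822;  D = +0.455822+0.000000i
d^2_{1,0}: k∈[0..1] ⇒ -0.663273 +0.074411 = -0.588862;  D = +0.123159+0.575838i
d^2_{2,0}: single k=0 term ⇒ +0.222160;  D = -0.202724+0.090873i
Y_2^{m'}(θ=1.0906,φ=5.5956) and Σ D·Y over m':
  (-0.2027-0.0909i)·(+0.0591+0.2980i)  (-0.1232+0.5758i)·(+0.2446+0.2009i)  (+0.4558+0.0000i)·(-0.1135+0.0000i)  (+0.1232+0.5758i)·(-0.2446+0.2009i)  (-0.2027+0.0909i)·(+0.0591-0.2980i)
Y_2^0(R⁻¹ n̂) = -0.313108+0.000000i

Re=-0.3131 Im=0.0000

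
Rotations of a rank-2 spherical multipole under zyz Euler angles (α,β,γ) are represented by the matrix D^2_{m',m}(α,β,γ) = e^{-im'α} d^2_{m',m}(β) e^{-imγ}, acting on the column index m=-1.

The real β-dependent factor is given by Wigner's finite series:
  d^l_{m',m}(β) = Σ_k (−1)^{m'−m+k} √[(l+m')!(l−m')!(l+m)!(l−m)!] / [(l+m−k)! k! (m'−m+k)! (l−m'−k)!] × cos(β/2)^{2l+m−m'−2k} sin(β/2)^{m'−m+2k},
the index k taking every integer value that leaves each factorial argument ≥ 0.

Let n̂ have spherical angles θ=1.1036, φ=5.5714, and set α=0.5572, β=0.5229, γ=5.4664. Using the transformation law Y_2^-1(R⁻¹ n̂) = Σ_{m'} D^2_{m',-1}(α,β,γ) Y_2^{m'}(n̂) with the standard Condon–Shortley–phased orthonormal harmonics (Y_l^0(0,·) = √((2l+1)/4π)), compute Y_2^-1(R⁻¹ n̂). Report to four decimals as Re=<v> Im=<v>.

Re=0.2523 Im=0.2342

Need the full column D^2_{m',-1} for m'=−2..2 at α=0.5572, β=0.5229, γ=5.4664.
cos(β/2)=0.966016, sin(β/2)=0.258482
d^2_{-2,-1}: single k=1 term ⇒ +0.466029;  D = +0.445542+0.136659i
d^2_{-1,-1}: k∈[0..1] ⇒ +0.870839 -0.187046 = +0.683792;  D = +0.660883-0.175516i
d^2_{0,-1}: k∈[0..1] ⇒ -0.570766 +0.040865 = -0.529902;  D = -0.362754+0.386271i
d^2_{1,-1}: k∈[0..1] ⇒ +0.187046 -0.004464 = +0.182582;  D = +0.035703-0.179058i
d^2_{2,-1}: single k=0 term ⇒ -0.033366;  D = +0.011766+0.031222i
Y_2^{m'}(θ=1.1036,φ=5.5714) and Σ D·Y over m':
  (+0.4455+0.1367i)·(+0.0452+0.3046i)  (+0.6609-0.1755i)·(+0.2352+0.2029i)  (-0.3628+0.3863i)·(-0.1235+0.0000i)  (+0.0357-0.1791i)·(-0.2352+0.2029i)  (+0.0118+0.0312i)·(+0.0452-0.3046i)
Y_2^-1(R⁻¹ n̂) = +0.252338+0.234198i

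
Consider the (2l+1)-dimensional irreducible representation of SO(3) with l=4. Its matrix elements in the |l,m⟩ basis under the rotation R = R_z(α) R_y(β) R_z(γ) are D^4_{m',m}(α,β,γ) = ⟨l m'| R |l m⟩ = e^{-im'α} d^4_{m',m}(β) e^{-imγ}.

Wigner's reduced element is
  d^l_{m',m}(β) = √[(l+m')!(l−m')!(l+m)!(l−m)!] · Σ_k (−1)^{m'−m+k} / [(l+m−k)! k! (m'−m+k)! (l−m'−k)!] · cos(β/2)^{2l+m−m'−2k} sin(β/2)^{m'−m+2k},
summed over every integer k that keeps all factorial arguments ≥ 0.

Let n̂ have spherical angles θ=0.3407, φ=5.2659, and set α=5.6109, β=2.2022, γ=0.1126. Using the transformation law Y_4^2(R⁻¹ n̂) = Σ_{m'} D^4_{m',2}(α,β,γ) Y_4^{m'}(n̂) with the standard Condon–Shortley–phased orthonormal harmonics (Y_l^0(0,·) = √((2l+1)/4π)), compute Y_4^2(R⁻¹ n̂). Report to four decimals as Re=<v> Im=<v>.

Re=-0.1092 Im=-0.0014

Need the full column D^4_{m',2} for m'=−4..4 at α=5.6109, β=2.2022, γ=0.1126.
cos(β/2)=0.452616, sin(β/2)=0.891706
d^4_{-4,2}: single k=6 term ⇒ +0.544963;  D = -0.530952-0.122781i
d^4_{-3,2}: k∈[5..6] ⇒ +0.586788 -0.759180 = -0.172391;  D = +0.107223+0.134989i
d^4_{-2,2}: k∈[4..6] ⇒ +0.398011 -1.235861 +0.399735 = -0.438114;  D = -0.000449+0.438114i
d^4_{-1,2}: k∈[3..5] ⇒ +0.190470 -1.108926 +0.860829 = -0.057627;  D = -0.035935+0.045050i
d^4_{0,2}: k∈[2..4] ⇒ +0.064855 -0.671265 +0.977034 = +0.370623;  D = +0.361265-0.082761i
d^4_{1,2}: k∈[1..3] ⇒ +0.014722 -0.285705 +0.739284 = +0.468301;  D = +0.422272+0.202465i
d^4_{2,2}: k∈[0..2] ⇒ +0.001761 -0.082035 +0.398011 = +0.317737;  D = +0.138612+0.285908i
d^4_{3,2}: k∈[0..1] ⇒ -0.012983 +0.151181 = +0.138198;  D = -0.030275+0.134841i
d^4_{4,2}: single k=0 term ⇒ +0.036174;  D = -0.028181+0.022680i
Y_4^{m'}(θ=0.3407,φ=5.2659) and Σ D·Y over m':
  (-0.5310-0.1228i)·(-0.0033-0.0044i)  (+0.1072+0.1350i)·(-0.0438+0.0039i)  (-0.0004+0.4381i)·(-0.0872+0.1743i)  (-0.0359+0.0451i)·(+0.2521+0.4079i)  (+0.3613-0.0828i)·(+0.4200+0.0000i)  (+0.4223+0.2025i)·(-0.2521+0.4079i)  (+0.1386+0.2859i)·(-0.0872-0.1743i)  (-0.0303+0.1348i)·(+0.0438+0.0039i)  (-0.0282+0.0227i)·(-0.0033+0.0044i)
Y_4^2(R⁻¹ n̂) = -0.109208-0.001364i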